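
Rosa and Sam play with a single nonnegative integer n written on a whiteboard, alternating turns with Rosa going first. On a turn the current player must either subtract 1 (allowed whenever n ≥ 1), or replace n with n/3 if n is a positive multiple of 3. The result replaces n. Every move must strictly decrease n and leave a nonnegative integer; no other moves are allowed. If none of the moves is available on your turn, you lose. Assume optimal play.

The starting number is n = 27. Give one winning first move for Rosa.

Move to 9.

Use the standard recursion: the mover loses at a terminal position; elsewhere, the mover wins exactly when some move hands the opponent an L position.
n=0: no move → L
n=1: can move to 0, which is L ⇒ W
n=2: the only move is to 1(W), a W ⇒ L
n=3: can move to 2, which is L ⇒ W
n=4: the only move is to 3(W), a W ⇒ L
n=5: can move to 4, which is L ⇒ W
n=6: can move to 2, which is L ⇒ W
n=7: the only move is to 6(W), a W ⇒ L
n=8: can move to 7, which is L ⇒ W
n=9: moves to 3(W), 8(W); every one is W ⇒ L
n=10: can move to 9, which is L ⇒ W
n=11: the only move is to 10(W), a W ⇒ L
n=12: can move to 4, which is L ⇒ W
n=13: the only move is to 12(W), a W ⇒ L
n=14: can move to 13, which is L ⇒ W
n=15: moves to 5(W), 14(W); every one is W ⇒ L
n=16: can move to 15, which is L ⇒ W
n=17: the only move is to 16(W), a W ⇒ L
n=18: can move to 17, which is L ⇒ W
n=19: the only move is to 18(W), a W ⇒ L
n=20: can move to 19, which is L ⇒ W
n=21: can move to 7, which is L ⇒ W
n=22: the only move is to 21(W), a W ⇒ L
n=23: can move to 22, which is L ⇒ W
n=24: moves to 8(W), 23(W); every one is W ⇒ L
n=25: can move to 24, which is L ⇒ W
n=26: the only move is to 25(W), a W ⇒ L
n=27: can move to 9, which is L ⇒ W
From 27, the L positions reachable in one move are: 9, 26. Any move reaching one of these is winning.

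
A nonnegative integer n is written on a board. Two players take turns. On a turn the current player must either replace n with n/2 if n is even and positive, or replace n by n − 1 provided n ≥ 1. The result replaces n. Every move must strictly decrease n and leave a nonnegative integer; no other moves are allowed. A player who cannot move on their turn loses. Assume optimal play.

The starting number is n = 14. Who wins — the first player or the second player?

Classify positions by backward induction: terminal positions (no move available) are L. From any other position, the mover wins iff some move reaches an L.
n=0: no move → L
n=1: reaches L-position 0 → W
n=2: only reaches 1(W), which is W → L
n=3: reaches L-position 2 → W
n=4: reaches L-position 2 → W
n=5: only reaches 4(W), which is W → L
n=6: reaches L-position 5 → W
n=7: only reaches 6(W), which is W → L
n=8: reaches L-position 7 → W
n=9: only reaches 8(W), which is W → L
n=10: reaches L-position 5 → W
n=11: only reaches 10(W), which is W → L
n=12: reaches L-position 11 → W
n=13: only reaches 12(W), which is W → L
n=14: reaches L-position 7 → W
The starting position 14 is W: the player to move should move to 7, handing over an L position.

The first player wins.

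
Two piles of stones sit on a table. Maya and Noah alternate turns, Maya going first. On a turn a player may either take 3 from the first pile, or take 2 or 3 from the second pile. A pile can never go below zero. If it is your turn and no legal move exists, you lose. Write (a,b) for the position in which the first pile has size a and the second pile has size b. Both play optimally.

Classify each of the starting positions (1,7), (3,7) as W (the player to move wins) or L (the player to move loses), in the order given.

(1,7): W, (3,7): L

Work bottom-up. With no move the player to move loses. Otherwise the position is W if at least one move leads to an L position for the opponent, and L if every move leads to a W.
No move ever increases a pile, so every position that can arise here has a ≤ 3 and b ≤ 7; it is enough to label the cells with 0 ≤ a ≤ 3 and 0 ≤ b ≤ 7.
Every move lowers a or b (never raises either), so fill the grid row by row in increasing a, and left to right within a row: each cell's successors are then already labelled.
      b=0  b=1  b=2  b=3  b=4  b=5  b=6  b=7
a=0:    L    L    W    W    W    L    L    W
a=1:    L    L    W    W    W    L    L    W
a=2:    L    L    W    W    W    L    L    W
a=3:    W    W    L    L    W    W    W    L
Cells with no legal move (terminal, hence L): (0,0), (0,1), (1,0), (1,1), (2,0), (2,1).
The remaining L cells, each justified by listing all of its moves:
(0,5): →(0,3)(W), (0,2)(W) — all W, so L
(0,6): →(0,4)(W), (0,3)(W) — all W, so L
(1,5): →(1,3)(W), (1,2)(W) — all W, so L
(1,6): →(1,4)(W), (1,3)(W) — all W, so L
(2,5): →(2,3)(W), (2,2)(W) — all W, so L
(2,6): →(2,4)(W), (2,3)(W) — all W, so L
(3,2): →(0,2)(W), (3,0)(W) — all W, so L
(3,3): →(0,3)(W), (3,1)(W), (3,0)(W) — all W, so L
(3,7): →(0,7)(W), (3,5)(W), (3,4)(W) — all W, so L
Every other cell has at least one move into one of the L cells above, so it is W.
(1,7): the move to (1,5) reaches an L cell, so W
(3,7): one of the L cells justified above, so L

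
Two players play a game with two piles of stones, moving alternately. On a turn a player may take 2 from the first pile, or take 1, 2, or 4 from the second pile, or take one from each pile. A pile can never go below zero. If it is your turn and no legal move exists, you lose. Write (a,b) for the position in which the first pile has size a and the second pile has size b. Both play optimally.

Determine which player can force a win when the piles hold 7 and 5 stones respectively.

The first player wins.

Build the W/L table. Terminal = L. A non-terminal position is W if it has a move to some L; otherwise it is L.
No move ever increases a pile, so every position that can arise here has a ≤ 7 and b ≤ 5; it is enough to label the cells with 0 ≤ a ≤ 7 and 0 ≤ b ≤ 5.
Every move lowers a or b (never raises either), so fill the grid row by row in increasing a, and left to right within a row: each cell's successors are then already labelled.
      b=0  b=1  b=2  b=3  b=4  b=5
a=0:    L    W    W    L    W    W
a=1:    L    W    W    L    W    W
a=2:    W    W    L    W    W    L
a=3:    W    L    W    W    L    W
a=4:    L    W    W    L    W    W
a=5:    L    W    W    L    W    W
a=6:    W    W    L    W    W    L
a=7:    W    L    W    W    L    W
Cells with no legal move (terminal, hence L): (0,0), (1,0).
The remaining L cells, each justified by listing all of its moves:
(0,3): only reaches (0,2)(W), (0,1)(W), all W → L
(1,3): only reaches (1,2)(W), (1,1)(W), (0,2)(W), all W → L
(2,2): only reaches (0,2)(W), (2,1)(W), (2,0)(W), (1,1)(W), all W → L
(2,5): only reaches (0,5)(W), (2,4)(W), (2,3)(W), (2,1)(W), (1,4)(W), all W → L
(3,1): only reaches (1,1)(W), (3,0)(W), (2,0)(W), all W → L
(3,4): only reaches (1,4)(W), (3,3)(W), (3,2)(W), (3,0)(W), (2,3)(W), all W → L
(4,0): only reaches (2,0)(W), which is W → L
(4,3): only reaches (2,3)(W), (4,2)(W), (4,1)(W), (3,2)(W), all W → L
(5,0): only reaches (3,0)(W), which is W → L
(5,3): only reaches (3,3)(W), (5,2)(W), (5,1)(W), (4,2)(W), all W → L
(6,2): only reaches (4,2)(W), (6,1)(W), (6,0)(W), (5,1)(W), all W → L
(6,5): only reaches (4,5)(W), (6,4)(W), (6,3)(W), (6,1)(W), (5,4)(W), all W → L
(7,1): only reaches (5,1)(W), (7,0)(W), (6,0)(W), all W → L
(7,4): only reaches (5,4)(W), (7,3)(W), (7,2)(W), (7,0)(W), (6,3)(W), all W → L
Every other cell has at least one move into one of the L cells above, so it is W.
The starting position (7,5) is W: the player to move should move to (7,4), handing over an L position.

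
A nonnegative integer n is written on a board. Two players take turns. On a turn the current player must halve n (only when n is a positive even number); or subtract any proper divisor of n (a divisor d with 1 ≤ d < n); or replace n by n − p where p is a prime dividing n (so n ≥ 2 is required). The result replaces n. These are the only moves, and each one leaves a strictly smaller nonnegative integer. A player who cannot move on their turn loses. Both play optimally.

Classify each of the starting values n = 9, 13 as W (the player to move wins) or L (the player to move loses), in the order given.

9: L, 13: W

Positions with no move are L. A position that does have a move is losing for the player to move precisely when every available move leads to a winning position for the opponent. Fill in the labels:
n=0: no move → L
n=1: no move → L
n=2: W (go to 0, an L position)
n=3: W (go to 0, an L position)
n=4: L (options 2(W), 3(W) are all W)
n=5: W (go to 0, an L position)
n=6: W (go to 4, an L position)
n=7: W (go to 0, an L position)
n=8: W (go to 4, an L position)
n=9: L (options 6(W), 8(W) are all W)
n=10: W (go to 9, an L position)
n=11: W (go to 0, an L position)
n=12: W (go to 9, an L position)
n=13: W (go to 0, an L position)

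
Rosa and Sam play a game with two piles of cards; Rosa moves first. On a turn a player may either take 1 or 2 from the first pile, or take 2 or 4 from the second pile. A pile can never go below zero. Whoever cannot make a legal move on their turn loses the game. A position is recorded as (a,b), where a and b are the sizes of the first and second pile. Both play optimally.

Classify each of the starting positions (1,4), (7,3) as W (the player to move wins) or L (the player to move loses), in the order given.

Compute win/loss labels from the base case upward. A position with no move is L. Any other position is W if it can reach an L in one move, else L.
No move ever increases a pile, so every position that can arise here has a ≤ 7 and b ≤ 4; it is enough to label the cells with 0 ≤ a ≤ 7 and 0 ≤ b ≤ 4.
Every move lowers a or b (never raises either), so fill the grid row by row in increasing a, and left to right within a row: each cell's successors are then already labelled.
      b=0  b=1  b=2  b=3  b=4
a=0:    L    L    W    W    W
a=1:    W    W    L    L    W
a=2:    W    W    W    W    L
a=3:    L    L    W    W    W
a=4:    W    W    L    L    W
a=5:    W    W    W    W    L
a=6:    L    L    W    W    W
a=7:    W    W    L    L    W
Cells with no legal move (terminal, hence L): (0,0), (0,1).
The remaining L cells, each justified by listing all of its moves:
(1,2): moves to (0,2)(W), (1,0)(W); every one is W ⇒ L
(1,3): moves to (0,3)(W), (1,1)(W); every one is W ⇒ L
(2,4): moves to (1,4)(W), (0,4)(W), (2,2)(W), (2,0)(W); every one is W ⇒ L
(3,0): moves to (2,0)(W), (1,0)(W); every one is W ⇒ L
(3,1): moves to (2,1)(W), (1,1)(W); every one is W ⇒ L
(4,2): moves to (3,2)(W), (2,2)(W), (4,0)(W); every one is W ⇒ L
(4,3): moves to (3,3)(W), (2,3)(W), (4,1)(W); every one is W ⇒ L
(5,4): moves to (4,4)(W), (3,4)(W), (5,2)(W), (5,0)(W); every one is W ⇒ L
(6,0): moves to (5,0)(W), (4,0)(W); every one is W ⇒ L
(6,1): moves to (5,1)(W), (4,1)(W); every one is W ⇒ L
(7,2): moves to (6,2)(W), (5,2)(W), (7,0)(W); every one is W ⇒ L
(7,3): moves to (6,3)(W), (5,3)(W), (7,1)(W); every one is W ⇒ L
Every other cell has at least one move into one of the L cells above, so it is W.
(1,4): the move to (1,2) reaches an L cell, so W
(7,3): one of the L cells justified above, so L

(1,4): W, (7,3): L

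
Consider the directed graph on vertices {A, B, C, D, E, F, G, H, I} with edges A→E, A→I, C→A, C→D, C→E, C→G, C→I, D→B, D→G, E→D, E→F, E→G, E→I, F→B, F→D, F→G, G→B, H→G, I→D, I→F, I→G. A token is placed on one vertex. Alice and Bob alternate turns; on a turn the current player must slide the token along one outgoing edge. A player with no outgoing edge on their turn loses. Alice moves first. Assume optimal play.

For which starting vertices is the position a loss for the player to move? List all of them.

Use the standard recursion: the mover loses at a terminal position; elsewhere, the mover wins exactly when some move hands the opponent an L position.
Every edge goes from a vertex to one that appears earlier in the order B, G, D, F, I, E, H, A, C, so processing vertices in that order labels each vertex after all of its successors.
B: no outgoing edge → L
G: W (go to B, an L position)
D: W (go to B, an L position)
F: W (go to B, an L position)
I: L (options F(W), D(W), G(W) are all W)
E: W (go to I, an L position)
H: L (sole option G(W) is W)
A: W (go to I, an L position)
C: W (go to I, an L position)
Reading off the rows marked L gives the requested list; there are 3 such vertices.

B, H, I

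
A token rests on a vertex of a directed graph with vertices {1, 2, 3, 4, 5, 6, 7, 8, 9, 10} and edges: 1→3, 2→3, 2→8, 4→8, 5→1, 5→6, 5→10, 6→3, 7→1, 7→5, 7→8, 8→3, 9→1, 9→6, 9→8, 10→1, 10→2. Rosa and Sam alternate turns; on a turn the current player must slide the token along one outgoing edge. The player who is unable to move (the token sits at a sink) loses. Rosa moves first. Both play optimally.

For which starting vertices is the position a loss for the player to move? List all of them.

3, 4, 7, 9, 10

Compute win/loss labels from the base case upward. A position with no move is L. Any other position is W if it can reach an L in one move, else L.
Every edge goes from a vertex to one that appears earlier in the order 3, 1, 8, 6, 2, 10, 5, 4, 9, 7, so processing vertices in that order labels each vertex after all of its successors.
3: no outgoing edge → L
1: →3(L), so W
8: →3(L), so W
6: →3(L), so W
2: →3(L), so W
10: →2(W), 1(W) — all W, so L
5: →10(L), so W
4: →8(W) only, which is W, so L
9: →6(W), 8(W), 1(W) — all W, so L
7: →5(W), 8(W), 1(W) — all W, so L
Reading off the rows marked L gives the requested list; there are 5 such vertices.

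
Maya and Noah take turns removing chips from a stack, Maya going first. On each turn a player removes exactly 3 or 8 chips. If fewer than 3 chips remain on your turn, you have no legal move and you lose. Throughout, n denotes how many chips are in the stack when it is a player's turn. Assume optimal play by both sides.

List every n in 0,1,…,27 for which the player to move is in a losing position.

0, 1, 2, 6, 7, 11, 12, 13, 17, 18, 22, 23, 24

Classify positions by backward induction: terminal positions (no move available) are L. From any other position, the mover wins iff some move reaches an L.
n=0: no move → L
n=1: no move → L
n=2: no move → L
n=3: W (go to 0, an L position)
n=4: W (go to 1, an L position)
n=5: W (go to 2, an L position)
n=6: L (sole option 3(W) is W)
n=7: L (sole option 4(W) is W)
n=8: W (go to 0, an L position)
n=9: W (go to 6, an L position)
n=10: W (go to 7, an L position)
n=11: L (options 8(W), 3(W) are all W)
n=12: L (options 9(W), 4(W) are all W)
n=13: L (options 10(W), 5(W) are all W)
n=14: W (go to 11, an L position)
n=15: W (go to 12, an L position)
n=16: W (go to 13, an L position)
n=17: L (options 14(W), 9(W) are all W)
n=18: L (options 15(W), 10(W) are all W)
n=19: W (go to 11, an L position)
n=20: W (go to 17, an L position)
n=21: W (go to 18, an L position)
n=22: L (options 19(W), 14(W) are all W)
n=23: L (options 20(W), 15(W) are all W)
n=24: L (options 21(W), 16(W) are all W)
n=25: W (go to 22, an L position)
n=26: W (go to 23, an L position)
n=27: W (go to 24, an L position)
Reading off the rows marked L gives the requested list; there are 13 such values of n.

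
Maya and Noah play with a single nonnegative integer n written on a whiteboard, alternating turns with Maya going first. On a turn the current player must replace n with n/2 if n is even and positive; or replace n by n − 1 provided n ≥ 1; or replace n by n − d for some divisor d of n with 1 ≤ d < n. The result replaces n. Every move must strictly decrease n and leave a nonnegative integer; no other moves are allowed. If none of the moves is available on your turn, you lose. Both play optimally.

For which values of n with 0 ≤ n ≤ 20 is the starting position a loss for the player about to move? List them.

0, 2, 5, 7, 9, 11, 13, 15, 17, 19

Use the standard recursion: the mover loses at a terminal position; elsewhere, the mover wins exactly when some move hands the opponent an L position.
n=0: no move → L
n=1: →0(L), so W
n=2: →1(W) only, which is W, so L
n=3: →2(L), so W
n=4: →2(L), so W
n=5: →4(W) only, which is W, so L
n=6: →5(L), so W
n=7: →6(W) only, which is W, so L
n=8: →7(L), so W
n=9: →6(W), 8(W) — all W, so L
n=10: →5(L), so W
n=11: →10(W) only, which is W, so L
n=12: →9(L), so W
n=13: →12(W) only, which is W, so L
n=14: →7(L), so W
n=15: →10(W), 12(W), 14(W) — all W, so L
n=16: →15(L), so W
n=17: →16(W) only, which is W, so L
n=18: →9(L), so W
n=19: →18(W) only, which is W, so L
n=20: →15(L), so W
The losing starting values of n are exactly the entries labelled L in this table (10 of them).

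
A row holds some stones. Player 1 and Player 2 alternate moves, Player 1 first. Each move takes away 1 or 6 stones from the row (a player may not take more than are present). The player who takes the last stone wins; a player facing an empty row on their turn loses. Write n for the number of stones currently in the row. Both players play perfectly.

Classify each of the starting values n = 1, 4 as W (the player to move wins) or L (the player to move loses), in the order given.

1: W, 4: L

Positions with no move are L. A position that does have a move is losing for the player to move precisely when every available move leads to a winning position for the opponent. Fill in the labels:
n=0: no move → L
n=1: can move to 0, which is L ⇒ W
n=2: the only move is to 1(W), a W ⇒ L
n=3: can move to 2, which is L ⇒ W
n=4: the only move is to 3(W), a W ⇒ L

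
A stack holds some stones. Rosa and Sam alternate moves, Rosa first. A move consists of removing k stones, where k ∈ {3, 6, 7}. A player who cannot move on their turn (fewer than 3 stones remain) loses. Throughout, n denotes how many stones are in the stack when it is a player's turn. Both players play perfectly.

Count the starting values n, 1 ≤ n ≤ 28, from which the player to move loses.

8

Use the standard recursion: the mover loses at a terminal position; elsewhere, the mover wins exactly when some move hands the opponent an L position.
n=0: no move → L
n=1: no move → L
n=2: no move → L
n=3: can move to 0, which is L ⇒ W
n=4: can move to 1, which is L ⇒ W
n=5: can move to 2, which is L ⇒ W
n=6: can move to 0, which is L ⇒ W
n=7: can move to 1, which is L ⇒ W
n=8: can move to 2, which is L ⇒ W
n=9: can move to 2, which is L ⇒ W
n=10: moves to 7(W), 4(W), 3(W); every one is W ⇒ L
n=11: moves to 8(W), 5(W), 4(W); every one is W ⇒ L
n=12: moves to 9(W), 6(W), 5(W); every one is W ⇒ L
n=13: can move to 10, which is L ⇒ W
n=14: can move to 11, which is L ⇒ W
n=15: can move to 12, which is L ⇒ W
n=16: can move to 10, which is L ⇒ W
n=17: can move to 11, which is L ⇒ W
n=18: can move to 12, which is L ⇒ W
n=19: can move to 12, which is L ⇒ W
n=20: moves to 17(W), 14(W), 13(W); every one is W ⇒ L
n=21: moves to 18(W), 15(W), 14(W); every one is W ⇒ L
n=22: moves to 19(W), 16(W), 15(W); every one is W ⇒ L
n=23: can move to 20, which is L ⇒ W
n=24: can move to 21, which is L ⇒ W
n=25: can move to 22, which is L ⇒ W
n=26: can move to 20, which is L ⇒ W
n=27: can move to 21, which is L ⇒ W
n=28: can move to 22, which is L ⇒ W
L entries with 1 ≤ n ≤ 28 (n=0 is outside the asked range and is not counted): n = 1, 2, 10, 11, 12, 20, 21, 22; that makes 8.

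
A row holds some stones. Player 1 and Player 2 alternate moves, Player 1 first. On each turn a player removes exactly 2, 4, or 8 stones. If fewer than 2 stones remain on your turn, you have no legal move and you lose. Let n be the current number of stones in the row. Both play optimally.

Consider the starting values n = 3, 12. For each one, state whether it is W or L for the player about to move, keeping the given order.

3: W, 12: L

Classify positions by backward induction: terminal positions (no move available) are L. From any other position, the mover wins iff some move reaches an L.
n=0: no move → L
n=1: no move → L
n=2: W (go to 0, an L position)
n=3: W (go to 1, an L position)
n=4: W (go to 0, an L position)
n=5: W (go to 1, an L position)
n=6: L (options 4(W), 2(W) are all W)
n=7: L (options 5(W), 3(W) are all W)
n=8: W (go to 6, an L position)
n=9: W (go to 7, an L position)
n=10: W (go to 6, an L position)
n=11: W (go to 7, an L position)
n=12: L (options 10(W), 8(W), 4(W) are all W)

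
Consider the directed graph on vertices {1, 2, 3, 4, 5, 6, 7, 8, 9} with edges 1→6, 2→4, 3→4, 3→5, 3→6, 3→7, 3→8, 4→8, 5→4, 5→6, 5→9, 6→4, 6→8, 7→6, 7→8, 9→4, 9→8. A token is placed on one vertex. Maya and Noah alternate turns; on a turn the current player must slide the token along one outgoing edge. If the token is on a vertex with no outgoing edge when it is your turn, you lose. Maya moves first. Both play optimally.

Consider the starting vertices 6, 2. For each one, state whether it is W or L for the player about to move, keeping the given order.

6: W, 2: L

Compute win/loss labels from the base case upward. A position with no move is L. Any other position is W if it can reach an L in one move, else L.
Every edge goes from a vertex to one that appears earlier in the order 8, 4, 9, 6, 2, 1, 5, 7, 3, so processing vertices in that order labels each vertex after all of its successors.
8: no outgoing edge → L
4: can move to 8, which is L ⇒ W
9: can move to 8, which is L ⇒ W
6: can move to 8, which is L ⇒ W
2: the only move is to 4(W), a W ⇒ L
1: the only move is to 6(W), a W ⇒ L
5: moves to 6(W), 9(W), 4(W); every one is W ⇒ L
7: can move to 8, which is L ⇒ W
3: can move to 5, which is L ⇒ W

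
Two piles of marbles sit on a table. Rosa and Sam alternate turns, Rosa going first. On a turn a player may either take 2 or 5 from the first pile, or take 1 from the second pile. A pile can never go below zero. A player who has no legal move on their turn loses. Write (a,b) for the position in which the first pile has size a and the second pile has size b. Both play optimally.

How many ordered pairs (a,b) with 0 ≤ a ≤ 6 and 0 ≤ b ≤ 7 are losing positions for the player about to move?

Build the W/L table. Terminal = L. A non-terminal position is W if it has a move to some L; otherwise it is L.
Every move lowers a or b (never raises either), so fill the grid row by row in increasing a, and left to right within a row: each cell's successors are then already labelled.
      b=0  b=1  b=2  b=3  b=4  b=5  b=6  b=7
a=0:    L    W    L    W    L    W    L    W
a=1:    L    W    L    W    L    W    L    W
a=2:    W    L    W    L    W    L    W    L
a=3:    W    L    W    L    W    L    W    L
a=4:    L    W    L    W    L    W    L    W
a=5:    W    W    W    W    W    W    W    W
a=6:    W    L    W    L    W    L    W    L
Cells with no legal move (terminal, hence L): (0,0), (1,0).
The remaining L cells, each justified by listing all of its moves:
(0,2): the only move is to (0,1)(W), a W ⇒ L
(0,4): the only move is to (0,3)(W), a W ⇒ L
(0,6): the only move is to (0,5)(W), a W ⇒ L
(1,2): the only move is to (1,1)(W), a W ⇒ L
(1,4): the only move is to (1,3)(W), a W ⇒ L
(1,6): the only move is to (1,5)(W), a W ⇒ L
(2,1): moves to (0,1)(W), (2,0)(W); every one is W ⇒ L
(2,3): moves to (0,3)(W), (2,2)(W); every one is W ⇒ L
(2,5): moves to (0,5)(W), (2,4)(W); every one is W ⇒ L
(2,7): moves to (0,7)(W), (2,6)(W); every one is W ⇒ L
(3,1): moves to (1,1)(W), (3,0)(W); every one is W ⇒ L
(3,3): moves to (1,3)(W), (3,2)(W); every one is W ⇒ L
(3,5): moves to (1,5)(W), (3,4)(W); every one is W ⇒ L
(3,7): moves to (1,7)(W), (3,6)(W); every one is W ⇒ L
(4,0): the only move is to (2,0)(W), a W ⇒ L
(4,2): moves to (2,2)(W), (4,1)(W); every one is W ⇒ L
(4,4): moves to (2,4)(W), (4,3)(W); every one is W ⇒ L
(4,6): moves to (2,6)(W), (4,5)(W); every one is W ⇒ L
(6,1): moves to (4,1)(W), (1,1)(W), (6,0)(W); every one is W ⇒ L
(6,3): moves to (4,3)(W), (1,3)(W), (6,2)(W); every one is W ⇒ L
(6,5): moves to (4,5)(W), (1,5)(W), (6,4)(W); every one is W ⇒ L
(6,7): moves to (4,7)(W), (1,7)(W), (6,6)(W); every one is W ⇒ L
Every other cell has at least one move into one of the L cells above, so it is W.
L cells per row: a=0: 4, a=1: 4, a=2: 4, a=3: 4, a=4: 4, a=5: 0, a=6: 4; total 24.

24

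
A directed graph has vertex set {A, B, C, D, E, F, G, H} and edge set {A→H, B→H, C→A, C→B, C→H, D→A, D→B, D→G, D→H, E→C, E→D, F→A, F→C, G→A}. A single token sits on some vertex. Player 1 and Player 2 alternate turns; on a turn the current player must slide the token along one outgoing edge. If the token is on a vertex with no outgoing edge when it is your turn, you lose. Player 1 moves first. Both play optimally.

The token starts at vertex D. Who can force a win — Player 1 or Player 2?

Label each position W (a win for the player to move) or L (a loss). A position with no legal move is L; any other position is W exactly when some move reaches an L, and L when every move reaches a W.
Every edge goes from a vertex to one that appears earlier in the order H, B, A, C, G, F, D, E, so processing vertices in that order labels each vertex after all of its successors.
H: no outgoing edge → L
B: →H(L), so W
A: →H(L), so W
C: →H(L), so W
G: →A(W) only, which is W, so L
F: →C(W), A(W) — all W, so L
D: →G(L), so W
E: →D(W), C(W) — all W, so L
From D Player 1 can move to G, reaching an L position.

Player 1 wins.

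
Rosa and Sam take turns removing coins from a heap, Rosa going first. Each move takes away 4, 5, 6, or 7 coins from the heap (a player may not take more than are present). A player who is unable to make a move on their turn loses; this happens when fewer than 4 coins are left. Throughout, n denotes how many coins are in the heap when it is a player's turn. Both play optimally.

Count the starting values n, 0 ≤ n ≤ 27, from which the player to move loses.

Classify positions by backward induction: terminal positions (no move available) are L. From any other position, the mover wins iff some move reaches an L.
n=0: no move → L
n=1: no move → L
n=2: no move → L
n=3: no move → L
n=4: can move to 0, which is L ⇒ W
n=5: can move to 1, which is L ⇒ W
n=6: can move to 2, which is L ⇒ W
n=7: can move to 3, which is L ⇒ W
n=8: can move to 3, which is L ⇒ W
n=9: can move to 3, which is L ⇒ W
n=10: can move to 3, which is L ⇒ W
n=11: moves to 7(W), 6(W), 5(W), 4(W); every one is W ⇒ L
n=12: moves to 8(W), 7(W), 6(W), 5(W); every one is W ⇒ L
n=13: moves to 9(W), 8(W), 7(W), 6(W); every one is W ⇒ L
n=14: moves to 10(W), 9(W), 8(W), 7(W); every one is W ⇒ L
n=15: can move to 11, which is L ⇒ W
n=16: can move to 12, which is L ⇒ W
n=17: can move to 13, which is L ⇒ W
n=18: can move to 14, which is L ⇒ W
n=19: can move to 14, which is L ⇒ W
n=20: can move to 14, which is L ⇒ W
n=21: can move to 14, which is L ⇒ W
n=22: moves to 18(W), 17(W), 16(W), 15(W); every one is W ⇒ L
n=23: moves to 19(W), 18(W), 17(W), 16(W); every one is W ⇒ L
n=24: moves to 20(W), 19(W), 18(W), 17(W); every one is W ⇒ L
n=25: moves to 21(W), 20(W), 19(W), 18(W); every one is W ⇒ L
n=26: can move to 22, which is L ⇒ W
n=27: can move to 23, which is L ⇒ W
L entries with 0 ≤ n ≤ 27: n = 0, 1, 2, 3, 11, 12, 13, 14, 22, 23, 24, 25; that makes 12.

12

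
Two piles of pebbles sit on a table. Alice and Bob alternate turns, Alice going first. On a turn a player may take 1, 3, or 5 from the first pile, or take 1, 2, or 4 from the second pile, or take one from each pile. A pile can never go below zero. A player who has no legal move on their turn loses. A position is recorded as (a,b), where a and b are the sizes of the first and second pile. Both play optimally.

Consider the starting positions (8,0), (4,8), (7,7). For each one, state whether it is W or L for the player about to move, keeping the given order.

Classify positions by backward induction: terminal positions (no move available) are L. From any other position, the mover wins iff some move reaches an L.
No move ever increases a pile, so every position that can arise here has a ≤ 8 and b ≤ 8; it is enough to label the cells with 0 ≤ a ≤ 8 and 0 ≤ b ≤ 8.
Every move lowers a or b (never raises either), so fill the grid row by row in increasing a, and left to right within a row: each cell's successors are then already labelled.
      b=0  b=1  b=2  b=3  b=4  b=5  b=6  b=7  b=8
a=0:    L    W    W    L    W    W    L    W    W
a=1:    W    W    L    W    W    L    W    W    L
a=2:    L    W    W    W    W    W    W    L    W
a=3:    W    W    L    W    W    L    W    W    W
a=4:    L    W    W    W    W    W    W    L    W
a=5:    W    W    L    W    W    L    W    W    W
a=6:    L    W    W    W    W    W    W    L    W
a=7:    W    W    L    W    W    L    W    W    W
a=8:    L    W    W    W    W    W    W    L    W
Cells with no legal move (terminal, hence L): (0,0).
The remaining L cells, each justified by listing all of its moves:
(0,3): →(0,2)(W), (0,1)(W) — all W, so L
(0,6): →(0,5)(W), (0,4)(W), (0,2)(W) — all W, so L
(1,2): →(0,2)(W), (1,1)(W), (1,0)(W), (0,1)(W) — all W, so L
(1,5): →(0,5)(W), (1,4)(W), (1,3)(W), (1,1)(W), (0,4)(W) — all W, so L
(1,8): →(0,8)(W), (1,7)(W), (1,6)(W), (1,4)(W), (0,7)(W) — all W, so L
(2,0): →(1,0)(W) only, which is W, so L
(2,7): →(1,7)(W), (2,6)(W), (2,5)(W), (2,3)(W), (1,6)(W) — all W, so L
(3,2): →(2,2)(W), (0,2)(W), (3,1)(W), (3,0)(W), (2,1)(W) — all W, so L
(3,5): →(2,5)(W), (0,5)(W), (3,4)(W), (3,3)(W), (3,1)(W), (2,4)(W) — all W, so L
(4,0): →(3,0)(W), (1,0)(W) — all W, so L
(4,7): →(3,7)(W), (1,7)(W), (4,6)(W), (4,5)(W), (4,3)(W), (3,6)(W) — all W, so L
(5,2): →(4,2)(W), (2,2)(W), (0,2)(W), (5,1)(W), (5,0)(W), (4,1)(W) — all W, so L
(5,5): →(4,5)(W), (2,5)(W), (0,5)(W), (5,4)(W), (5,3)(W), (5,1)(W), (4,4)(W) — all W, so L
(6,0): →(5,0)(W), (3,0)(W), (1,0)(W) — all W, so L
(6,7): →(5,7)(W), (3,7)(W), (1,7)(W), (6,6)(W), (6,5)(W), (6,3)(W), (5,6)(W) — all W, so L
(7,2): →(6,2)(W), (4,2)(W), (2,2)(W), (7,1)(W), (7,0)(W), (6,1)(W) — all W, so L
(7,5): →(6,5)(W), (4,5)(W), (2,5)(W), (7,4)(W), (7,3)(W), (7,1)(W), (6,4)(W) — all W, so L
(8,0): →(7,0)(W), (5,0)(W), (3,0)(W) — all W, so L
(8,7): →(7,7)(W), (5,7)(W), (3,7)(W), (8,6)(W), (8,5)(W), (8,3)(W), (7,6)(W) — all W, so L
Every other cell has at least one move into one of the L cells above, so it is W.
(8,0): one of the L cells justified above, so L
(4,8): the move to (1,8) reaches an L cell, so W
(7,7): the move to (6,7) reaches an L cell, so W

(8,0): L, (4,8): W, (7,7): W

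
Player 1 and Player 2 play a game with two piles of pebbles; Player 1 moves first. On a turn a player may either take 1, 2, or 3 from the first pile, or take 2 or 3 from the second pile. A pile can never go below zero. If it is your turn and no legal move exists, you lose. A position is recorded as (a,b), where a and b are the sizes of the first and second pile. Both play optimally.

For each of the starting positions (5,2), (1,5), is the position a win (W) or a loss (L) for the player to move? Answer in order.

Label each position W (a win for the player to move) or L (a loss). A position with no legal move is L; any other position is W exactly when some move reaches an L, and L when every move reaches a W.
No move ever increases a pile, so every position that can arise here has a ≤ 5 and b ≤ 5; it is enough to label the cells with 0 ≤ a ≤ 5 and 0 ≤ b ≤ 5.
Every move lowers a or b (never raises either), so fill the grid row by row in increasing a, and left to right within a row: each cell's successors are then already labelled.
      b=0  b=1  b=2  b=3  b=4  b=5
a=0:    L    L    W    W    W    L
a=1:    W    W    L    L    W    W
a=2:    W    W    W    W    L    W
a=3:    W    W    W    W    W    W
a=4:    L    L    W    W    W    L
a=5:    W    W    L    L    W    W
Cells with no legal move (terminal, hence L): (0,0), (0,1).
The remaining L cells, each justified by listing all of its moves:
(0,5): only reaches (0,3)(W), (0,2)(W), all W → L
(1,2): only reaches (0,2)(W), (1,0)(W), all W → L
(1,3): only reaches (0,3)(W), (1,1)(W), (1,0)(W), all W → L
(2,4): only reaches (1,4)(W), (0,4)(W), (2,2)(W), (2,1)(W), all W → L
(4,0): only reaches (3,0)(W), (2,0)(W), (1,0)(W), all W → L
(4,1): only reaches (3,1)(W), (2,1)(W), (1,1)(W), all W → L
(4,5): only reaches (3,5)(W), (2,5)(W), (1,5)(W), (4,3)(W), (4,2)(W), all W → L
(5,2): only reaches (4,2)(W), (3,2)(W), (2,2)(W), (5,0)(W), all W → L
(5,3): only reaches (4,3)(W), (3,3)(W), (2,3)(W), (5,1)(W), (5,0)(W), all W → L
Every other cell has at least one move into one of the L cells above, so it is W.
(5,2): one of the L cells justified above, so L
(1,5): the move to (0,5) reaches an L cell, so W

(5,2): L, (1,5): W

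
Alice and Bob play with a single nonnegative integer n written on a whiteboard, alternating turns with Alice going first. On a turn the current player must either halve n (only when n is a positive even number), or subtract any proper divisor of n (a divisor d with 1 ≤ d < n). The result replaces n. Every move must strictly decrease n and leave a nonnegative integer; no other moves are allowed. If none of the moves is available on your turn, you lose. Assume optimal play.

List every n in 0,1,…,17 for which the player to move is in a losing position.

Label each position W (a win for the player to move) or L (a loss). A position with no legal move is L; any other position is W exactly when some move reaches an L, and L when every move reaches a W.
n=0: no move → L
n=1: no move → L
n=2: can move to 1, which is L ⇒ W
n=3: the only move is to 2(W), a W ⇒ L
n=4: can move to 3, which is L ⇒ W
n=5: the only move is to 4(W), a W ⇒ L
n=6: can move to 3, which is L ⇒ W
n=7: the only move is to 6(W), a W ⇒ L
n=8: can move to 7, which is L ⇒ W
n=9: moves to 6(W), 8(W); every one is W ⇒ L
n=10: can move to 5, which is L ⇒ W
n=11: the only move is to 10(W), a W ⇒ L
n=12: can move to 9, which is L ⇒ W
n=13: the only move is to 12(W), a W ⇒ L
n=14: can move to 7, which is L ⇒ W
n=15: moves to 10(W), 12(W), 14(W); every one is W ⇒ L
n=16: can move to 15, which is L ⇒ W
n=17: the only move is to 16(W), a W ⇒ L
Reading off the rows marked L gives the requested list; there are 10 such values of n.

0, 1, 3, 5, 7, 9, 11, 13, 15, 17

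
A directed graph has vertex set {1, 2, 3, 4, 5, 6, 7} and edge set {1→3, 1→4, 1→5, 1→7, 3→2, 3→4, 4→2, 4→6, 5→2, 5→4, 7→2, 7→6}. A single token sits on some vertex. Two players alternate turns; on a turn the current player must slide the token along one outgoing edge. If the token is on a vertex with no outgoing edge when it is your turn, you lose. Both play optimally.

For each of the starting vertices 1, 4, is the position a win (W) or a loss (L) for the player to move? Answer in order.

Use the standard recursion: the mover loses at a terminal position; elsewhere, the mover wins exactly when some move hands the opponent an L position.
Every edge goes from a vertex to one that appears earlier in the order 2, 6, 7, 4, 3, 5, 1, so processing vertices in that order labels each vertex after all of its successors.
2: no outgoing edge → L
6: no outgoing edge → L
7: W (go to 6, an L position)
4: W (go to 6, an L position)
3: W (go to 2, an L position)
5: W (go to 2, an L position)
1: L (options 5(W), 3(W), 4(W), 7(W) are all W)

1: L, 4: W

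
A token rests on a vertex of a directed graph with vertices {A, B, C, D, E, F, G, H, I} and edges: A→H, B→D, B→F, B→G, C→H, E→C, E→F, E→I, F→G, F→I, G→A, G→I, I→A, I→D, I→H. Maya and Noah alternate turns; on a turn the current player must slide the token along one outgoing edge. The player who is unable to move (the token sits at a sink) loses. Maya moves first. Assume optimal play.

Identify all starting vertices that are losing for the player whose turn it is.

D, E, G, H

Use the standard recursion: the mover loses at a terminal position; elsewhere, the mover wins exactly when some move hands the opponent an L position.
Every edge goes from a vertex to one that appears earlier in the order D, H, C, A, I, G, F, B, E, so processing vertices in that order labels each vertex after all of its successors.
D: no outgoing edge → L
H: no outgoing edge → L
C: reaches L-position H → W
A: reaches L-position H → W
I: reaches L-position H → W
G: only reaches I(W), A(W), all W → L
F: reaches L-position G → W
B: reaches L-position G → W
E: only reaches F(W), I(W), C(W), all W → L
The losing starting vertices are exactly the entries labelled L in this table (4 of them).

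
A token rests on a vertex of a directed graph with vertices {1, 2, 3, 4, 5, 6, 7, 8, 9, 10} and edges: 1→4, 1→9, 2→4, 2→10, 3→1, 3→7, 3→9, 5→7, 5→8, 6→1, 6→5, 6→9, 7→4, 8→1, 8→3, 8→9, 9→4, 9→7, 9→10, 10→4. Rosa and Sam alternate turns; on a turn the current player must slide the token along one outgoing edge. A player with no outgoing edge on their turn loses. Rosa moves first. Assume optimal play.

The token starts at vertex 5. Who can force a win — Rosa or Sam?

Sam wins.

Positions with no move are L. A position that does have a move is losing for the player to move precisely when every available move leads to a winning position for the opponent. Fill in the labels:
Every edge goes from a vertex to one that appears earlier in the order 4, 7, 10, 9, 1, 3, 8, 5, 2, 6, so processing vertices in that order labels each vertex after all of its successors.
4: no outgoing edge → L
7: can move to 4, which is L ⇒ W
10: can move to 4, which is L ⇒ W
9: can move to 4, which is L ⇒ W
1: can move to 4, which is L ⇒ W
3: moves to 1(W), 9(W), 7(W); every one is W ⇒ L
8: can move to 3, which is L ⇒ W
5: moves to 8(W), 7(W); every one is W ⇒ L
2: can move to 4, which is L ⇒ W
6: can move to 5, which is L ⇒ W
The starting position 5 is L: whatever Rosa does, the opponent receives a W position.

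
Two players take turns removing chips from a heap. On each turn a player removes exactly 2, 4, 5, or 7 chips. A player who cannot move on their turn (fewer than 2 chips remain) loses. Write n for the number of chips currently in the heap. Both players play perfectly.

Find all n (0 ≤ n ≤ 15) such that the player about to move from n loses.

0, 1, 9, 10

Compute win/loss labels from the base case upward. A position with no move is L. Any other position is W if it can reach an L in one move, else L.
n=0: no move → L
n=1: no move → L
n=2: can move to 0, which is L ⇒ W
n=3: can move to 1, which is L ⇒ W
n=4: can move to 0, which is L ⇒ W
n=5: can move to 1, which is L ⇒ W
n=6: can move to 1, which is L ⇒ W
n=7: can move to 0, which is L ⇒ W
n=8: can move to 1, which is L ⇒ W
n=9: moves to 7(W), 5(W), 4(W), 2(W); every one is W ⇒ L
n=10: moves to 8(W), 6(W), 5(W), 3(W); every one is W ⇒ L
n=11: can move to 9, which is L ⇒ W
n=12: can move to 10, which is L ⇒ W
n=13: can move to 9, which is L ⇒ W
n=14: can move to 10, which is L ⇒ W
n=15: can move to 10, which is L ⇒ W
Reading off the rows marked L gives the requested list; there are 4 such values of n.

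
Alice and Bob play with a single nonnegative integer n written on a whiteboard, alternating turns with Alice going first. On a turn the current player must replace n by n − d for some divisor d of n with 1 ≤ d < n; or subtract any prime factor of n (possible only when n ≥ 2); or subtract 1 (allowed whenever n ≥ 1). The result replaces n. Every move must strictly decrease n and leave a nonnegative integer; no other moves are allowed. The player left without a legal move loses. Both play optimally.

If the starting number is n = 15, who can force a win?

Alice wins.

Compute win/loss labels from the base case upward. A position with no move is L. Any other position is W if it can reach an L in one move, else L.
n=0: no move → L
n=1: can move to 0, which is L ⇒ W
n=2: can move to 0, which is L ⇒ W
n=3: can move to 0, which is L ⇒ W
n=4: moves to 2(W), 3(W); every one is W ⇒ L
n=5: can move to 0, which is L ⇒ W
n=6: can move to 4, which is L ⇒ W
n=7: can move to 0, which is L ⇒ W
n=8: can move to 4, which is L ⇒ W
n=9: moves to 6(W), 8(W); every one is W ⇒ L
n=10: can move to 9, which is L ⇒ W
n=11: can move to 0, which is L ⇒ W
n=12: can move to 9, which is L ⇒ W
n=13: can move to 0, which is L ⇒ W
n=14: moves to 7(W), 12(W), 13(W); every one is W ⇒ L
n=15: can move to 14, which is L ⇒ W
From 15 Alice can move to 14, reaching an L position.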